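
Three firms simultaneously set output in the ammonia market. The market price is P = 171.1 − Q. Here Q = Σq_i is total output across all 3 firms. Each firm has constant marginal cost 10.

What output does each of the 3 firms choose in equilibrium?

40.275

A representative firm's profit is π_i = q_i(171.1 − Q) − 10q_i, with Q = q_i + Σ_{j≠i} q_j.
First-order condition: 161.1 − 2q_i − Σ_{j≠i} q_j = 0.
Imposing symmetry (q_j = q for all j) turns Σ_{j≠i} q_j into 2q, so 161.1 = 4q and q = 40.275.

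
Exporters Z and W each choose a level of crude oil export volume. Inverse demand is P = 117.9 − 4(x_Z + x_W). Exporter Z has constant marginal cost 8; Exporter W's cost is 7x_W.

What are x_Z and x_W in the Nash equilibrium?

9.075, 9.325

Exporter Z's profit: π = x_Z(117.9 − 4(x_Z + x_W)) − 8x_Z.
∂π/∂x_Z = 109.9 − 8x_Z − 4x_W = 0, so x_Z = 13.7375 − 0.5x_W.
By the same steps for W: x_W = 13.8625 − 0.5x_Z.
Substituting the second reaction function into the first: x_Z = 13.7375 − 0.5(13.8625 − 0.5x_Z), which gives 0.75x_Z = 1089/160 ⇒ x_Z = 9.075.
Then x_W = 13.8625 − 0.5·9.075 = 9.325.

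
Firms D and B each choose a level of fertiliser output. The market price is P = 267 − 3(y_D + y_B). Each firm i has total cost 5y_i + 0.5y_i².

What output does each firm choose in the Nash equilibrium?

Firm D's profit: π = y_D(267 − 3(y_D + y_B)) − 5y_D − 0.5y_D².
∂π/∂y_D = 262 − 7y_D − 3y_B = 0, so y_D = 262/7 − (3/7)y_B.
Setting y_D = y_B in the reaction function: y_D = 262/7 − (3/7)y_D, so y_D = (262/7) / (10/7) = 26.2.

26.2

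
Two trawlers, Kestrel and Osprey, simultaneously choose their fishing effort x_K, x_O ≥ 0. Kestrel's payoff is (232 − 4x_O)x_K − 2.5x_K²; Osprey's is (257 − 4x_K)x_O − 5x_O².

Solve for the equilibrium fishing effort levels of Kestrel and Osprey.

Expanding Kestrel's payoff: 232x_K − 4x_Ox_K − 2.5x_K².
∂π/∂x_K = 232 − 4x_O − 5x_K = 0, so x_K = 46.4 − 0.8x_O.
Likewise for Osprey: x_O = 25.7 − 0.4x_K.
Plugging x_O into Kestrel's best response: x_K = 46.4 − 0.8(25.7 − 0.4x_K) ⇒ 0.68x_K = 25.84, so x_K = 38.
Then x_O = 25.7 − 0.4·38 = 10.5.

38, 10.5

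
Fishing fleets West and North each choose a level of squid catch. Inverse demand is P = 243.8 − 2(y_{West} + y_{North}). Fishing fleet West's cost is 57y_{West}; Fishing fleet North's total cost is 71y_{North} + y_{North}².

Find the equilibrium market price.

134.52

Fishing fleet West's profit: π = y_{West}(243.8 − 2(y_{West} + y_{North})) − 57y_{West}.
∂π/∂y_{West} = 186.8 − 4y_{West} − 2y_{North} = 0, so y_{West} = 46.7 − 0.5y_{North}.
For North: ∂π/∂y_{North} = 172.8 − 6y_{North} − 2y_{West} = 0 ⇒ y_{North} = 28.8 − (1/3)y_{West}.
Plugging y_{North} into West's best response: y_{West} = 46.7 − 0.5(28.8 − (1/3)y_{West}) ⇒ (5/6)y_{West} = 32.3, so y_{West} = 38.76.
Then y_{North} = 28.8 − (1/3)·38.76 = 15.88.
Equilibrium price: P = 243.8 − 2·54.64 = 134.52.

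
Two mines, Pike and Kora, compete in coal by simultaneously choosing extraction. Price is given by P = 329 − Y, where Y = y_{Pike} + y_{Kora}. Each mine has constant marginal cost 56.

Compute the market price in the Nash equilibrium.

147

Mine Pike's profit: π = y_{Pike}(329 − (y_{Pike} + y_{Kora})) − 56y_{Pike}.
∂π/∂y_{Pike} = 273 − 2y_{Pike} − y_{Kora} = 0, so y_{Pike} = 136.5 − 0.5y_{Kora}.
The game is symmetric, so in equilibrium y_{Kora} = y_{Pike}: the reaction function gives 1.5y_{Pike} = 136.5, hence y_{Pike} = 91.
Equilibrium price: P = 329 − 182 = 147.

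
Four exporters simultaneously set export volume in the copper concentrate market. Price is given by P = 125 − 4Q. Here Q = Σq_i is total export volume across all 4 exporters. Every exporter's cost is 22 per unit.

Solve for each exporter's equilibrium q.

A representative exporter's profit is π_i = q_i(125 − 4Q) − 22q_i, with Q = q_i + Σ_{j≠i} q_j.
First-order condition: 103 − 8q_i − 4Σ_{j≠i} q_j = 0.
Imposing symmetry (q_j = q for all j) turns Σ_{j≠i} q_j into 3q, so 103 = 20q and q = 5.15.

5.15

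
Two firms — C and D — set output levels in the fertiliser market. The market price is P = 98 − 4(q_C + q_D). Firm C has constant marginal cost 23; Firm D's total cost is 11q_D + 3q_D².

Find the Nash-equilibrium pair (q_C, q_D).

Firm C's profit: π = q_C(98 − 4(q_C + q_D)) − 23q_C.
∂π/∂q_C = 75 − 8q_C − 4q_D = 0, so q_C = 9.375 − 0.5q_D.
For D: ∂π/∂q_D = 87 − 14q_D − 4q_C = 0 ⇒ q_D = 87/14 − (2/7)q_C.
Substituting the second reaction function into the first: q_C = 9.375 − 0.5(87/14 − (2/7)q_C), which gives (6/7)q_C = 351/56 ⇒ q_C = 7.3125.
Then q_D = 87/14 − (2/7)·7.3125 = 4.125.

7.3125, 4.125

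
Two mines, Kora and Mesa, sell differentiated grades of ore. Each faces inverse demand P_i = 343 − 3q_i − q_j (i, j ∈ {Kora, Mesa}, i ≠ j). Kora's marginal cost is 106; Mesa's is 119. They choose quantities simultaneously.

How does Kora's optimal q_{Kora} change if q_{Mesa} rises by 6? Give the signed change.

-1

Mine Kora's profit: π = q_{Kora}(343 − 3q_{Kora} − q_{Mesa}) − 106q_{Kora}.
∂π/∂q_{Kora} = 237 − 6q_{Kora} − q_{Mesa} = 0 ⇒ q_{Kora} = 39.5 − (1/6)q_{Mesa}.
The reaction-function slope is −1/6, so a 6-unit rise in q_{Mesa} moves q_{Kora} by −1/6 × 6 = −1. Kora's best response falls — the actions are strategic substitutes.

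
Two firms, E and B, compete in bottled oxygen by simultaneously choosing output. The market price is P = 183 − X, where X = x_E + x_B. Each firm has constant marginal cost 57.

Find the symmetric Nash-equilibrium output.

42

Firm E's profit: π = x_E(183 − (x_E + x_B)) − 57x_E.
∂π/∂x_E = 126 − 2x_E − x_B = 0, so x_E = 63 − 0.5x_B.
The game is symmetric, so in equilibrium x_B = x_E: the reaction function gives 1.5x_E = 63, hence x_E = 42.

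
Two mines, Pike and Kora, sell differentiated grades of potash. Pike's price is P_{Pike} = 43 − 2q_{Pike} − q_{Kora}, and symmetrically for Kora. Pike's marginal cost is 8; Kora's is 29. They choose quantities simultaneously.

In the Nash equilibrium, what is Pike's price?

Mine Pike's profit: π = q_{Pike}(43 − 2q_{Pike} − q_{Kora}) − 8q_{Pike}.
∂π/∂q_{Pike} = 35 − 4q_{Pike} − q_{Kora} = 0 ⇒ q_{Pike} = 8.75 − 0.25q_{Kora}.
Similarly q_{Kora} = 3.5 − 0.25q_{Pike}.
Substituting the second reaction function into the first: q_{Pike} = 8.75 − 0.25(3.5 − 0.25q_{Pike}), which gives 0.9375q_{Pike} = 7.875 ⇒ q_{Pike} = 8.4.
Then q_{Kora} = 3.5 − 0.25·8.4 = 1.4.
P_{Pike} = 43 − 2·8.4 − 1.4 = 24.8.

24.8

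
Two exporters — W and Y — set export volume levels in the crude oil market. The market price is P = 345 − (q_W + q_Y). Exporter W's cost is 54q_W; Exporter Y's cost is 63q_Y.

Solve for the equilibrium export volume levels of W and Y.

Exporter W's profit: π = q_W(345 − (q_W + q_Y)) − 54q_W.
∂π/∂q_W = 291 − 2q_W − q_Y = 0, so q_W = 145.5 − 0.5q_Y.
By the same steps for Y: q_Y = 141 − 0.5q_W.
Solving the two reaction functions simultaneously: (1 − (−0.5)(−0.5))q_W = 145.5 − 0.5·141, so 0.75q_W = 75 and q_W = 100.
Then q_Y = 141 − 0.5·100 = 91.

100, 91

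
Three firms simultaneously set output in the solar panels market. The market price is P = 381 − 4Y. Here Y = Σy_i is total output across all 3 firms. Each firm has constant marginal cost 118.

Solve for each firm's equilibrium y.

A representative firm's profit is π_i = y_i(381 − 4Y) − 118y_i, with Y = y_i + Σ_{j≠i} y_j.
First-order condition: 263 − 8y_i − 4Σ_{j≠i} y_j = 0.
In a symmetric equilibrium every firm chooses the same y, so Σ_{j≠i} y_j = 2y. The condition becomes 263 − 16y = 0, giving y = 263/16 = 16.4375.

16.4375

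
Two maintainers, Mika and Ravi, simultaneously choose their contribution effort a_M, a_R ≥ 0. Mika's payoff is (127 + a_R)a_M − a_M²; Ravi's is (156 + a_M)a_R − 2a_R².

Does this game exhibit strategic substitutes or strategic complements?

Expanding Mika's payoff: 127a_M + a_Ra_M − a_M².
∂π/∂a_M = 127 + a_R − 2a_M = 0, so a_M = 63.5 + 0.5a_R.
The best-response slope da_M/da_R = 0.5 > 0: the reaction function is upward-sloping, so the choices are strategic complements.

strategic complements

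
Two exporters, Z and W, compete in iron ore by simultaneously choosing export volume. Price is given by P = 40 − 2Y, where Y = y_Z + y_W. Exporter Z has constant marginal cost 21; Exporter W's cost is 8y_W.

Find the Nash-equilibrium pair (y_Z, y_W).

Exporter Z's profit: π = y_Z(40 − 2(y_Z + y_W)) − 21y_Z.
∂π/∂y_Z = 19 − 4y_Z − 2y_W = 0, so y_Z = 4.75 − 0.5y_W.
By the same steps for W: y_W = 8 − 0.5y_Z.
Substituting the second reaction function into the first: y_Z = 4.75 − 0.5(8 − 0.5y_Z), which gives 0.75y_Z = 0.75 ⇒ y_Z = 1.
Then y_W = 8 − 0.5·1 = 7.5.

1, 7.5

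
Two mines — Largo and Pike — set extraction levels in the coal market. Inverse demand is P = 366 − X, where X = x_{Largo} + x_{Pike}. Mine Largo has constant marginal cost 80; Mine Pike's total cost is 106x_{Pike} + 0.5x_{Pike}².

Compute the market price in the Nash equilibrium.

199.6

Mine Largo's profit: π = x_{Largo}(366 − (x_{Largo} + x_{Pike})) − 80x_{Largo}.
∂π/∂x_{Largo} = 286 − 2x_{Largo} − x_{Pike} = 0, so x_{Largo} = 143 − 0.5x_{Pike}.
For Pike: ∂π/∂x_{Pike} = 260 − 3x_{Pike} − x_{Largo} = 0 ⇒ x_{Pike} = 260/3 − (1/3)x_{Largo}.
Plugging x_{Pike} into Largo's best response: x_{Largo} = 143 − 0.5(260/3 − (1/3)x_{Largo}) ⇒ (5/6)x_{Largo} = 299/3, so x_{Largo} = 119.6.
Then x_{Pike} = 260/3 − (1/3)·119.6 = 46.8.
Equilibrium price: P = 366 − 166.4 = 199.6.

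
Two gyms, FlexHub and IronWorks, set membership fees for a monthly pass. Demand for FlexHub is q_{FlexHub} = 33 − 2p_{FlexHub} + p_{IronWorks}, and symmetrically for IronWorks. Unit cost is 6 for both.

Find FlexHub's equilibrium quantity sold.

18

FlexHub's profit: π = (p_{FlexHub} − 6)(33 − 2p_{FlexHub} + p_{IronWorks}).
∂π/∂p_{FlexHub} = 45 − 4p_{FlexHub} + p_{IronWorks} = 0 ⇒ p_{FlexHub} = 11.25 + 0.25p_{IronWorks}.
By symmetry p_{IronWorks} = p_{FlexHub}; substituting into the reaction function, 0.75p_{FlexHub} = 11.25 and p_{FlexHub} = 15.
q_{FlexHub} = 33 − 2·15 + 15 = 18.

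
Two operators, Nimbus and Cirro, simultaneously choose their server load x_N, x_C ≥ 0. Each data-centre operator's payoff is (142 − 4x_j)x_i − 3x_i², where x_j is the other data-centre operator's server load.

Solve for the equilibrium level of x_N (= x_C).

Nimbus's payoff is (142 − 4x_C)x_N − 3x_N².
∂π/∂x_N = 142 − 4x_C − 6x_N = 0, so x_N = 71/3 − (2/3)x_C.
The game is symmetric, so in equilibrium x_C = x_N: the reaction function gives (5/3)x_N = 71/3, hence x_N = 14.2.

14.2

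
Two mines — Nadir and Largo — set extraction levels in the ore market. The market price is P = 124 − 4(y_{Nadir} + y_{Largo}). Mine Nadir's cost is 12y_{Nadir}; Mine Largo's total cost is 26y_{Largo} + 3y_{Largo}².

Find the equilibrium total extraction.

Mine Nadir's profit: π = y_{Nadir}(124 − 4(y_{Nadir} + y_{Largo})) − 12y_{Nadir}.
∂π/∂y_{Nadir} = 112 − 8y_{Nadir} − 4y_{Largo} = 0, so y_{Nadir} = 14 − 0.5y_{Largo}.
For Largo: ∂π/∂y_{Largo} = 98 − 14y_{Largo} − 4y_{Nadir} = 0 ⇒ y_{Largo} = 7 − (2/7)y_{Nadir}.
Solving the two reaction functions simultaneously: (1 − (−0.5)(−2/7))y_{Nadir} = 14 − 0.5·7, so (6/7)y_{Nadir} = 10.5 and y_{Nadir} = 12.25.
Then y_{Largo} = 7 − (2/7)·12.25 = 3.5.
Total extraction: 12.25 + 3.5 = 15.75.

15.75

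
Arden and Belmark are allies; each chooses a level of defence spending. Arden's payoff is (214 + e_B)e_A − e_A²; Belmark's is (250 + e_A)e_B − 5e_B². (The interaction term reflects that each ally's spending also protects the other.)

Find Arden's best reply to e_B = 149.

181.5

Expanding Arden's payoff: 214e_A + e_Be_A − e_A².
∂π/∂e_A = 214 + e_B − 2e_A = 0, so e_A = 107 + 0.5e_B.
At e_B = 149: e_A = 107 + 0.5·149 = 181.5.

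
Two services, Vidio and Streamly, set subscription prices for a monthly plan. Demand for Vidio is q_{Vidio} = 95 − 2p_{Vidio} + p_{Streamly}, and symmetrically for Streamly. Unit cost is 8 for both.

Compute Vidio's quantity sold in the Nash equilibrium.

58

Vidio's profit: π = (p_{Vidio} − 8)(95 − 2p_{Vidio} + p_{Streamly}).
∂π/∂p_{Vidio} = 111 − 4p_{Vidio} + p_{Streamly} = 0 ⇒ p_{Vidio} = 27.75 + 0.25p_{Streamly}.
By symmetry p_{Streamly} = p_{Vidio}; substituting into the reaction function, 0.75p_{Vidio} = 27.75 and p_{Vidio} = 37.
q_{Vidio} = 95 − 2·37 + 37 = 58.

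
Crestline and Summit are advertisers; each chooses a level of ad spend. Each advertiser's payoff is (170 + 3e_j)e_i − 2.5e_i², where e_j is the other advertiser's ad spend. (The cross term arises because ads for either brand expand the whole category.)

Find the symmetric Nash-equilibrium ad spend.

Crestline's payoff is (170 + 3e_S)e_C − 2.5e_C².
∂π/∂e_C = 170 + 3e_S − 5e_C = 0, so e_C = 34 + 0.6e_S.
Setting e_C = e_S in the reaction function: e_C = 34 + 0.6e_C, so e_C = 34 / 0.4 = 85.

85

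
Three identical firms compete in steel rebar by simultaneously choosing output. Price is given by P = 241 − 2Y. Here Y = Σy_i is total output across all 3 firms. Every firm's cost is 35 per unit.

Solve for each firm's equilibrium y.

25.75

A representative firm's profit is π_i = y_i(241 − 2Y) − 35y_i, with Y = y_i + Σ_{j≠i} y_j.
First-order condition: 206 − 4y_i − 2Σ_{j≠i} y_j = 0.
Imposing symmetry (y_j = y for all j) turns Σ_{j≠i} y_j into 2y, so 206 = 8y and y = 25.75.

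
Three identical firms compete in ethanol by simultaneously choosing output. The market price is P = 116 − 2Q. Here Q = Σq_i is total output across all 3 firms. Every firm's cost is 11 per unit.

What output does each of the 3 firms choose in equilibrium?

A representative firm's profit is π_i = q_i(116 − 2Q) − 11q_i, with Q = q_i + Σ_{j≠i} q_j.
First-order condition: 105 − 4q_i − 2Σ_{j≠i} q_j = 0.
Imposing symmetry (q_j = q for all j) turns Σ_{j≠i} q_j into 2q, so 105 = 8q and q = 13.125.

13.125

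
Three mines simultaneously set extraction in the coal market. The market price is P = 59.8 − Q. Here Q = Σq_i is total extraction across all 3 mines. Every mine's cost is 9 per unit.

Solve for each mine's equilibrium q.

A representative mine's profit is π_i = q_i(59.8 − Q) − 9q_i, with Q = q_i + Σ_{j≠i} q_j.
First-order condition: 50.8 − 2q_i − Σ_{j≠i} q_j = 0.
With identical mines, set every q_j = q: then 50.8 − 2q − 2q = 0, i.e. q = 50.8/4 = 12.7.

12.7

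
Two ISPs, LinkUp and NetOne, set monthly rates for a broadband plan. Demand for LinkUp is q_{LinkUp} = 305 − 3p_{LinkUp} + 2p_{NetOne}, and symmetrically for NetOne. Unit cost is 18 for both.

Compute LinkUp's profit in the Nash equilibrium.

LinkUp's profit: π = (p_{LinkUp} − 18)(305 − 3p_{LinkUp} + 2p_{NetOne}).
∂π/∂p_{LinkUp} = 359 − 6p_{LinkUp} + 2p_{NetOne} = 0 ⇒ p_{LinkUp} = 359/6 + (1/3)p_{NetOne}.
The game is symmetric, so in equilibrium p_{NetOne} = p_{LinkUp}: the reaction function gives (2/3)p_{LinkUp} = 359/6, hence p_{LinkUp} = 89.75.
q_{LinkUp} = 305 − 3·89.75 + 2·89.75 = 215.25.
Profit = (89.75 − 18)·215.25 = 15444.1875.

15444.1875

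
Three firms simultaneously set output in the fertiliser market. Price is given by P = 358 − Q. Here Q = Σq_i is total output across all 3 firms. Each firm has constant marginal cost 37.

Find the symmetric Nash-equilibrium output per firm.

A representative firm's profit is π_i = q_i(358 − Q) − 37q_i, with Q = q_i + Σ_{j≠i} q_j.
First-order condition: 321 − 2q_i − Σ_{j≠i} q_j = 0.
With identical firms, set every q_j = q: then 321 − 2q − 2q = 0, i.e. q = 321/4 = 80.25.

80.25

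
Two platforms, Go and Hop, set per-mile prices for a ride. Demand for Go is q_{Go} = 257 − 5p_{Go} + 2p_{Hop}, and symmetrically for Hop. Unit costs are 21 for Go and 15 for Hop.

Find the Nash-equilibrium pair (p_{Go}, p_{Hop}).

44.625, 42.125

Go's profit: π = (p_{Go} − 21)(257 − 5p_{Go} + 2p_{Hop}).
∂π/∂p_{Go} = 362 − 10p_{Go} + 2p_{Hop} = 0 ⇒ p_{Go} = 36.2 + 0.2p_{Hop}.
Similarly p_{Hop} = 33.2 + 0.2p_{Go}.
Solving the two reaction functions simultaneously: (1 − (0.2)(0.2))p_{Go} = 36.2 + 0.2·33.2, so 0.96p_{Go} = 42.84 and p_{Go} = 44.625.
Then p_{Hop} = 33.2 + 0.2·44.625 = 42.125.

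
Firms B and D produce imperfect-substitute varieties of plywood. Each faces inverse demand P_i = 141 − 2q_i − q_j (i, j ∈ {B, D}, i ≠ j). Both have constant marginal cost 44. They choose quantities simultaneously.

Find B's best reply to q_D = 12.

Firm B's profit: π = q_B(141 − 2q_B − q_D) − 44q_B.
∂π/∂q_B = 97 − 4q_B − q_D = 0 ⇒ q_B = 24.25 − 0.25q_D.
At q_D = 12: q_B = 24.25 − 0.25·12 = 21.25.

21.25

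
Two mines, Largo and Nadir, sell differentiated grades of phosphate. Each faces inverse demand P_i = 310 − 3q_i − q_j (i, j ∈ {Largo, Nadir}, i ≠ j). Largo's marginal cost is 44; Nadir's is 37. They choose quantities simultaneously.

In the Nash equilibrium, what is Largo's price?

157.4

Mine Largo's profit: π = q_{Largo}(310 − 3q_{Largo} − q_{Nadir}) − 44q_{Largo}.
∂π/∂q_{Largo} = 266 − 6q_{Largo} − q_{Nadir} = 0 ⇒ q_{Largo} = 133/3 − (1/6)q_{Nadir}.
Similarly q_{Nadir} = 45.5 − (1/6)q_{Largo}.
Solving the two reaction functions simultaneously: (1 − (−1/6)(−1/6))q_{Largo} = 133/3 − (1/6)·45.5, so (35/36)q_{Largo} = 36.75 and q_{Largo} = 37.8.
Then q_{Nadir} = 45.5 − (1/6)·37.8 = 39.2.
P_{Largo} = 310 − 3·37.8 − 39.2 = 157.4.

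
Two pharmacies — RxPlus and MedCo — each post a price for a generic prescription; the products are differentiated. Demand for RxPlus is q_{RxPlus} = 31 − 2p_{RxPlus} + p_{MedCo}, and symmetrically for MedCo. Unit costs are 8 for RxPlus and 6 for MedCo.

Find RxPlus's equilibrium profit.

109.52

RxPlus's profit: π = (p_{RxPlus} − 8)(31 − 2p_{RxPlus} + p_{MedCo}).
∂π/∂p_{RxPlus} = 47 − 4p_{RxPlus} + p_{MedCo} = 0 ⇒ p_{RxPlus} = 11.75 + 0.25p_{MedCo}.
Similarly p_{MedCo} = 10.75 + 0.25p_{RxPlus}.
Plugging p_{MedCo} into RxPlus's best response: p_{RxPlus} = 11.75 + 0.25(10.75 + 0.25p_{RxPlus}) ⇒ 0.9375p_{RxPlus} = 14.4375, so p_{RxPlus} = 15.4.
Then p_{MedCo} = 10.75 + 0.25·15.4 = 14.6.
q_{RxPlus} = 31 − 2·15.4 + 14.6 = 14.8.
Profit = (15.4 − 8)·14.8 = 109.52.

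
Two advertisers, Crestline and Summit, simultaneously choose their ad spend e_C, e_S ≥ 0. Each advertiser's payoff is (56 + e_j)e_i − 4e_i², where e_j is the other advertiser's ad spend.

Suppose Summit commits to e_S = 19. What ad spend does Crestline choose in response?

Crestline's payoff is (56 + e_S)e_C − 4e_C².
∂π/∂e_C = 56 + e_S − 8e_C = 0, so e_C = 7 + 0.125e_S.
At e_S = 19: e_C = 7 + 0.125·19 = 9.375.

9.375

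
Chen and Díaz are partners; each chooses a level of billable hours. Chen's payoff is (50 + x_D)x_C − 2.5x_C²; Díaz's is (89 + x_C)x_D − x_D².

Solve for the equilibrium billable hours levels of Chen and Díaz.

Expanding Chen's payoff: 50x_C + x_Dx_C − 2.5x_C².
∂π/∂x_C = 50 + x_D − 5x_C = 0, so x_C = 10 + 0.2x_D.
Likewise for Díaz: x_D = 44.5 + 0.5x_C.
Solving the two reaction functions simultaneously: (1 − (0.2)(0.5))x_C = 10 + 0.2·44.5, so 0.9x_C = 18.9 and x_C = 21.
Then x_D = 44.5 + 0.5·21 = 55.

21, 55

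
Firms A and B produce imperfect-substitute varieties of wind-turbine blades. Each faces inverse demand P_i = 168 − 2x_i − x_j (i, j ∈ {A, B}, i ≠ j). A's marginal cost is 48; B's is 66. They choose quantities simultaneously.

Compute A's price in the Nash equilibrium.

98.4

Firm A's profit: π = x_A(168 − 2x_A − x_B) − 48x_A.
∂π/∂x_A = 120 − 4x_A − x_B = 0 ⇒ x_A = 30 − 0.25x_B.
Similarly x_B = 25.5 − 0.25x_A.
Substituting the second reaction function into the first: x_A = 30 − 0.25(25.5 − 0.25x_A), which gives 0.9375x_A = 23.625 ⇒ x_A = 25.2.
Then x_B = 25.5 − 0.25·25.2 = 19.2.
P_A = 168 − 2·25.2 − 19.2 = 98.4.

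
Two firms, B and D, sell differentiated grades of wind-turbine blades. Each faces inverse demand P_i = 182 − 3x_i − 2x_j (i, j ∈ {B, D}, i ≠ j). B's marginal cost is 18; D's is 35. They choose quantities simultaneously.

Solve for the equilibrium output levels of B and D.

Firm B's profit: π = x_B(182 − 3x_B − 2x_D) − 18x_B.
∂π/∂x_B = 164 − 6x_B − 2x_D = 0 ⇒ x_B = 82/3 − (1/3)x_D.
Similarly x_D = 24.5 − (1/3)x_B.
Plugging x_D into B's best response: x_B = 82/3 − (1/3)(24.5 − (1/3)x_B) ⇒ (8/9)x_B = 115/6, so x_B = 21.5625.
Then x_D = 24.5 − (1/3)·21.5625 = 17.3125.

21.5625, 17.3125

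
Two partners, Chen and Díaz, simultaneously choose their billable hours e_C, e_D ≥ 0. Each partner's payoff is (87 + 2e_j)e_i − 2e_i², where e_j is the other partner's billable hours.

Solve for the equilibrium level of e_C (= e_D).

Chen's payoff is (87 + 2e_D)e_C − 2e_C².
∂π/∂e_C = 87 + 2e_D − 4e_C = 0, so e_C = 21.75 + 0.5e_D.
The game is symmetric, so in equilibrium e_D = e_C: the reaction function gives 0.5e_C = 21.75, hence e_C = 43.5.

43.5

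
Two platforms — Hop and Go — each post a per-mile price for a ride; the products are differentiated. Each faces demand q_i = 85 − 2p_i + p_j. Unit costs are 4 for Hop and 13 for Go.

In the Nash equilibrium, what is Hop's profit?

Hop's profit: π = (p_{Hop} − 4)(85 − 2p_{Hop} + p_{Go}).
∂π/∂p_{Hop} = 93 − 4p_{Hop} + p_{Go} = 0 ⇒ p_{Hop} = 23.25 + 0.25p_{Go}.
Similarly p_{Go} = 27.75 + 0.25p_{Hop}.
Solving the two reaction functions simultaneously: (1 − (0.25)(0.25))p_{Hop} = 23.25 + 0.25·27.75, so 0.9375p_{Hop} = 30.1875 and p_{Hop} = 32.2.
Then p_{Go} = 27.75 + 0.25·32.2 = 35.8.
q_{Hop} = 85 − 2·32.2 + 35.8 = 56.4.
Profit = (32.2 − 4)·56.4 = 1590.48.

1590.48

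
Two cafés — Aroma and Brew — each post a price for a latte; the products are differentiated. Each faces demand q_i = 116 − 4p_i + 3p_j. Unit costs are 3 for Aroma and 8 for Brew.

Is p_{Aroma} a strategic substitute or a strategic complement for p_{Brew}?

strategic complements

Aroma's profit: π = (p_{Aroma} − 3)(116 − 4p_{Aroma} + 3p_{Brew}).
∂π/∂p_{Aroma} = 128 − 8p_{Aroma} + 3p_{Brew} = 0 ⇒ p_{Aroma} = 16 + 0.375p_{Brew}.
The best-response slope dp_{Aroma}/dp_{Brew} = 0.375 > 0: the reaction function is upward-sloping, so the choices are strategic complements.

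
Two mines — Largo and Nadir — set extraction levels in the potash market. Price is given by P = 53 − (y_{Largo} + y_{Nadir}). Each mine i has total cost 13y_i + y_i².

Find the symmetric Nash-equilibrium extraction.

8

Mine Largo's profit: π = y_{Largo}(53 − (y_{Largo} + y_{Nadir})) − 13y_{Largo} − y_{Largo}².
∂π/∂y_{Largo} = 40 − 4y_{Largo} − y_{Nadir} = 0, so y_{Largo} = 10 − 0.25y_{Nadir}.
By symmetry y_{Nadir} = y_{Largo}; substituting into the reaction function, 1.25y_{Largo} = 10 and y_{Largo} = 8.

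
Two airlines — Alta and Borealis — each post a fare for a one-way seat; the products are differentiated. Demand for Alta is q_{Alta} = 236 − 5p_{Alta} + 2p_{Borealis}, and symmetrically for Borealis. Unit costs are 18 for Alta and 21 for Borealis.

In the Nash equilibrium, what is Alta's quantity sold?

Alta's profit: π = (p_{Alta} − 18)(236 − 5p_{Alta} + 2p_{Borealis}).
∂π/∂p_{Alta} = 326 − 10p_{Alta} + 2p_{Borealis} = 0 ⇒ p_{Alta} = 32.6 + 0.2p_{Borealis}.
Similarly p_{Borealis} = 34.1 + 0.2p_{Alta}.
Substituting the second reaction function into the first: p_{Alta} = 32.6 + 0.2(34.1 + 0.2p_{Alta}), which gives 0.96p_{Alta} = 39.42 ⇒ p_{Alta} = 41.0625.
Then p_{Borealis} = 34.1 + 0.2·41.0625 = 42.3125.
q_{Alta} = 236 − 5·41.0625 + 2·42.3125 = 115.3125.

115.3125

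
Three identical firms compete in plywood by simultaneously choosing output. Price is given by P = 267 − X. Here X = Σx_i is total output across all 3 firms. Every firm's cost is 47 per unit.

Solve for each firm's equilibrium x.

55

A representative firm's profit is π_i = x_i(267 − X) − 47x_i, with X = x_i + Σ_{j≠i} x_j.
First-order condition: 220 − 2x_i − Σ_{j≠i} x_j = 0.
Imposing symmetry (x_j = x for all j) turns Σ_{j≠i} x_j into 2x, so 220 = 4x and x = 55.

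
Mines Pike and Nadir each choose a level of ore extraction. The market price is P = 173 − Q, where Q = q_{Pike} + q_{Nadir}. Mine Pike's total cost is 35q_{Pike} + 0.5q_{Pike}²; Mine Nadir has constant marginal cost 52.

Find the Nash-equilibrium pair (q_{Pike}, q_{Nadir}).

Mine Pike's profit: π = q_{Pike}(173 − (q_{Pike} + q_{Nadir})) − 35q_{Pike} − 0.5q_{Pike}².
∂π/∂q_{Pike} = 138 − 3q_{Pike} − q_{Nadir} = 0, so q_{Pike} = 46 − (1/3)q_{Nadir}.
For Nadir: ∂π/∂q_{Nadir} = 121 − 2q_{Nadir} − q_{Pike} = 0 ⇒ q_{Nadir} = 60.5 − 0.5q_{Pike}.
Substituting the second reaction function into the first: q_{Pike} = 46 − (1/3)(60.5 − 0.5q_{Pike}), which gives (5/6)q_{Pike} = 155/6 ⇒ q_{Pike} = 31.
Then q_{Nadir} = 60.5 − 0.5·31 = 45.

31, 45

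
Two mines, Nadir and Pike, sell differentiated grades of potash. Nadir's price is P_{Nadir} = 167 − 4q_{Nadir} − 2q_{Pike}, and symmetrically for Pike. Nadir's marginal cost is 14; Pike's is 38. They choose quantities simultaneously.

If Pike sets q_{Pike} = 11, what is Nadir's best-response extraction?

16.375

Mine Nadir's profit: π = q_{Nadir}(167 − 4q_{Nadir} − 2q_{Pike}) − 14q_{Nadir}.
∂π/∂q_{Nadir} = 153 − 8q_{Nadir} − 2q_{Pike} = 0 ⇒ q_{Nadir} = 19.125 − 0.25q_{Pike}.
At q_{Pike} = 11: q_{Nadir} = 19.125 − 0.25·11 = 16.375.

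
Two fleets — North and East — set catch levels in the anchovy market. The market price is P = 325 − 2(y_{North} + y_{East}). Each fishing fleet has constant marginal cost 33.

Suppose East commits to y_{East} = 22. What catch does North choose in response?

62

Fishing fleet North's profit: π = y_{North}(325 − 2(y_{North} + y_{East})) − 33y_{North}.
∂π/∂y_{North} = 292 − 4y_{North} − 2y_{East} = 0, so y_{North} = 73 − 0.5y_{East}.
At y_{East} = 22: y_{North} = 73 − 0.5·22 = 62.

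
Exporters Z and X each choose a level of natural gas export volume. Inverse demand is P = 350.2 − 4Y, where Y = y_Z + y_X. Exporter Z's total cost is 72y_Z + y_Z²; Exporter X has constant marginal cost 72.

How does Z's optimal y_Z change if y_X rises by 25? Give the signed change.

Exporter Z's profit: π = y_Z(350.2 − 4(y_Z + y_X)) − 72y_Z − y_Z².
∂π/∂y_Z = 278.2 − 10y_Z − 4y_X = 0, so y_Z = 27.82 − 0.4y_X.
The reaction-function slope is −0.4, so a 25-unit rise in y_X moves y_Z by −0.4 × 25 = −10. Z's best response falls — the actions are strategic substitutes.

-10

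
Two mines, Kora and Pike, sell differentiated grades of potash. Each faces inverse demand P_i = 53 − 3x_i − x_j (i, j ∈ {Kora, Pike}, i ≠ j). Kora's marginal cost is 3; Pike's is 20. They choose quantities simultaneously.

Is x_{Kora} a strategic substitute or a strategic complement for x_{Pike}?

strategic substitutes

Mine Kora's profit: π = x_{Kora}(53 − 3x_{Kora} − x_{Pike}) − 3x_{Kora}.
∂π/∂x_{Kora} = 50 − 6x_{Kora} − x_{Pike} = 0 ⇒ x_{Kora} = 25/3 − (1/6)x_{Pike}.
The best-response slope dx_{Kora}/dx_{Pike} = −1/6 < 0: the reaction function is downward-sloping, so the choices are strategic substitutes.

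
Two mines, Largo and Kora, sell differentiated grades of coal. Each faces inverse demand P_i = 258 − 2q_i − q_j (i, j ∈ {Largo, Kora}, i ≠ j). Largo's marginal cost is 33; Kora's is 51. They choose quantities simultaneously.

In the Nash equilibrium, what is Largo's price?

Mine Largo's profit: π = q_{Largo}(258 − 2q_{Largo} − q_{Kora}) − 33q_{Largo}.
∂π/∂q_{Largo} = 225 − 4q_{Largo} − q_{Kora} = 0 ⇒ q_{Largo} = 56.25 − 0.25q_{Kora}.
Similarly q_{Kora} = 51.75 − 0.25q_{Largo}.
Substituting the second reaction function into the first: q_{Largo} = 56.25 − 0.25(51.75 − 0.25q_{Largo}), which gives 0.9375q_{Largo} = 43.3125 ⇒ q_{Largo} = 46.2.
Then q_{Kora} = 51.75 − 0.25·46.2 = 40.2.
P_{Largo} = 258 − 2·46.2 − 40.2 = 125.4.

125.4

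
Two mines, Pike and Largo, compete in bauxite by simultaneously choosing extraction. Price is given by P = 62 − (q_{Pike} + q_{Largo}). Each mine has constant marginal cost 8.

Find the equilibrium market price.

Mine Pike's profit: π = q_{Pike}(62 − (q_{Pike} + q_{Largo})) − 8q_{Pike}.
∂π/∂q_{Pike} = 54 − 2q_{Pike} − q_{Largo} = 0, so q_{Pike} = 27 − 0.5q_{Largo}.
Setting q_{Pike} = q_{Largo} in the reaction function: q_{Pike} = 27 − 0.5q_{Pike}, so q_{Pike} = 27 / 1.5 = 18.
Equilibrium price: P = 62 − 36 = 26.

26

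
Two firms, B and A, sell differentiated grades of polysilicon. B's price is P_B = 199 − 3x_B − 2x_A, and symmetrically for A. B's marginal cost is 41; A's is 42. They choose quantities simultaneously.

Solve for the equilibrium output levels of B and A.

Firm B's profit: π = x_B(199 − 3x_B − 2x_A) − 41x_B.
∂π/∂x_B = 158 − 6x_B − 2x_A = 0 ⇒ x_B = 79/3 − (1/3)x_A.
Similarly x_A = 157/6 − (1/3)x_B.
Plugging x_A into B's best response: x_B = 79/3 − (1/3)(157/6 − (1/3)x_B) ⇒ (8/9)x_B = 317/18, so x_B = 19.8125.
Then x_A = 157/6 − (1/3)·19.8125 = 19.5625.

19.8125, 19.5625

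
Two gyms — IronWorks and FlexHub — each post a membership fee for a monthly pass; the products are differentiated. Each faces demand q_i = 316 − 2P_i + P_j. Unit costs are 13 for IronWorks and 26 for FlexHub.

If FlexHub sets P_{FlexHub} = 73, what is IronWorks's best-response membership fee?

103.75

IronWorks's profit: π = (P_{IronWorks} − 13)(316 − 2P_{IronWorks} + P_{FlexHub}).
∂π/∂P_{IronWorks} = 342 − 4P_{IronWorks} + P_{FlexHub} = 0 ⇒ P_{IronWorks} = 85.5 + 0.25P_{FlexHub}.
At P_{FlexHub} = 73: P_{IronWorks} = 85.5 + 0.25·73 = 103.75.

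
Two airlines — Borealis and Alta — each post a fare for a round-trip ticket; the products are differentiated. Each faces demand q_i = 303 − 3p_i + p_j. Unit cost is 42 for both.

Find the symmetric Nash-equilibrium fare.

85.8

Borealis's profit: π = (p_{Borealis} − 42)(303 − 3p_{Borealis} + p_{Alta}).
∂π/∂p_{Borealis} = 429 − 6p_{Borealis} + p_{Alta} = 0 ⇒ p_{Borealis} = 71.5 + (1/6)p_{Alta}.
The game is symmetric, so in equilibrium p_{Alta} = p_{Borealis}: the reaction function gives (5/6)p_{Borealis} = 71.5, hence p_{Borealis} = 85.8.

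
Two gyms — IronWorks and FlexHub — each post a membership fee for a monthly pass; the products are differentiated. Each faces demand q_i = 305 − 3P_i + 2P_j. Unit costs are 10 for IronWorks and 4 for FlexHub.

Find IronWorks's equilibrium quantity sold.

IronWorks's profit: π = (P_{IronWorks} − 10)(305 − 3P_{IronWorks} + 2P_{FlexHub}).
∂π/∂P_{IronWorks} = 335 − 6P_{IronWorks} + 2P_{FlexHub} = 0 ⇒ P_{IronWorks} = 335/6 + (1/3)P_{FlexHub}.
Similarly P_{FlexHub} = 317/6 + (1/3)P_{IronWorks}.
Solving the two reaction functions simultaneously: (1 − (1/3)(1/3))P_{IronWorks} = 335/6 + (1/3)·(317/6), so (8/9)P_{IronWorks} = 661/9 and P_{IronWorks} = 82.625.
Then P_{FlexHub} = 317/6 + (1/3)·82.625 = 80.375.
q_{IronWorks} = 305 − 3·82.625 + 2·80.375 = 217.875.

217.875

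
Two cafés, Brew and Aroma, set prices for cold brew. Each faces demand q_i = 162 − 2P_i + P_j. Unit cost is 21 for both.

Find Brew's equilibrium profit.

Brew's profit: π = (P_{Brew} − 21)(162 − 2P_{Brew} + P_{Aroma}).
∂π/∂P_{Brew} = 204 − 4P_{Brew} + P_{Aroma} = 0 ⇒ P_{Brew} = 51 + 0.25P_{Aroma}.
By symmetry P_{Aroma} = P_{Brew}; substituting into the reaction function, 0.75P_{Brew} = 51 and P_{Brew} = 68.
q_{Brew} = 162 − 2·68 + 68 = 94.
Profit = (68 − 21)·94 = 4418.

4418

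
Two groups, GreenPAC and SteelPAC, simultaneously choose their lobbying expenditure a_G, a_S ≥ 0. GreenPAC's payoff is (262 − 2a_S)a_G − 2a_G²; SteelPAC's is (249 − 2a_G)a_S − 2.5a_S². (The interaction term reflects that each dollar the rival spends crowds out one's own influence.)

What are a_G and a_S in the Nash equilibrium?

50.75, 29.5

Expanding GreenPAC's payoff: 262a_G − 2a_Sa_G − 2a_G².
∂π/∂a_G = 262 − 2a_S − 4a_G = 0, so a_G = 65.5 − 0.5a_S.
Likewise for SteelPAC: a_S = 49.8 − 0.4a_G.
Solving the two reaction functions simultaneously: (1 − (−0.5)(−0.4))a_G = 65.5 − 0.5·49.8, so 0.8a_G = 40.6 and a_G = 50.75.
Then a_S = 49.8 − 0.4·50.75 = 29.5.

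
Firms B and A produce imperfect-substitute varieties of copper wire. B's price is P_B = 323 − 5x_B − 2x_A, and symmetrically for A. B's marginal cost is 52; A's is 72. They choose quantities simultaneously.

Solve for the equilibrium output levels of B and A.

Firm B's profit: π = x_B(323 − 5x_B − 2x_A) − 52x_B.
∂π/∂x_B = 271 − 10x_B − 2x_A = 0 ⇒ x_B = 27.1 − 0.2x_A.
Similarly x_A = 25.1 − 0.2x_B.
Plugging x_A into B's best response: x_B = 27.1 − 0.2(25.1 − 0.2x_B) ⇒ 0.96x_B = 22.08, so x_B = 23.
Then x_A = 25.1 − 0.2·23 = 20.5.

23, 20.5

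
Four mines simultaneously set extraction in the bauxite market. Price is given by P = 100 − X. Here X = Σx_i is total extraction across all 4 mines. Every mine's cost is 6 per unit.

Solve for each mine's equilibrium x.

A representative mine's profit is π_i = x_i(100 − X) − 6x_i, with X = x_i + Σ_{j≠i} x_j.
First-order condition: 94 − 2x_i − Σ_{j≠i} x_j = 0.
With identical mines, set every x_j = x: then 94 − 2x − 3x = 0, i.e. x = 94/5 = 18.8.

18.8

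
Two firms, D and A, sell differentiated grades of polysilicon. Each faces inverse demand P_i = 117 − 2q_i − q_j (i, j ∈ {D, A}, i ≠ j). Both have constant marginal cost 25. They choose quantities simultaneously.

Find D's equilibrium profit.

Firm D's profit: π = q_D(117 − 2q_D − q_A) − 25q_D.
∂π/∂q_D = 92 − 4q_D − q_A = 0 ⇒ q_D = 23 − 0.25q_A.
Setting q_D = q_A in the reaction function: q_D = 23 − 0.25q_D, so q_D = 23 / 1.25 = 18.4.
P_D = 117 − 2·18.4 − 18.4 = 61.8.
Profit = (61.8 − 25)·18.4 = 677.12.

677.12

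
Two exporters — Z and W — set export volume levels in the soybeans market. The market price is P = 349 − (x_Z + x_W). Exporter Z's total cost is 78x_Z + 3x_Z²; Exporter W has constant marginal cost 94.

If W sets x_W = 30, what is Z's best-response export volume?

Exporter Z's profit: π = x_Z(349 − (x_Z + x_W)) − 78x_Z − 3x_Z².
∂π/∂x_Z = 271 − 8x_Z − x_W = 0, so x_Z = 33.875 − 0.125x_W.
At x_W = 30: x_Z = 33.875 − 0.125·30 = 30.125.

30.125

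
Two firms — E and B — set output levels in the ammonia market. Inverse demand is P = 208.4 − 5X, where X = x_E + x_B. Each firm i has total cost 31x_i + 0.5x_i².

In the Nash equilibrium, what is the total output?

Firm E's profit: π = x_E(208.4 − 5(x_E + x_B)) − 31x_E − 0.5x_E².
∂π/∂x_E = 177.4 − 11x_E − 5x_B = 0, so x_E = 887/55 − (5/11)x_B.
Setting x_E = x_B in the reaction function: x_E = 887/55 − (5/11)x_E, so x_E = (887/55) / (16/11) = 11.0875.
Total output: 11.0875 + 11.0875 = 22.175.

22.175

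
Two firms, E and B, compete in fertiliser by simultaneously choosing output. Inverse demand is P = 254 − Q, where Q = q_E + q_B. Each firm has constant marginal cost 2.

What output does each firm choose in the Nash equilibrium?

84

Firm E's profit: π = q_E(254 − (q_E + q_B)) − 2q_E.
∂π/∂q_E = 252 − 2q_E − q_B = 0, so q_E = 126 − 0.5q_B.
Setting q_E = q_B in the reaction function: q_E = 126 − 0.5q_E, so q_E = 126 / 1.5 = 84.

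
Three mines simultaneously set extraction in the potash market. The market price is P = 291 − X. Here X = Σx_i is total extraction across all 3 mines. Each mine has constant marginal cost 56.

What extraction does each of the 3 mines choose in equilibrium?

A representative mine's profit is π_i = x_i(291 − X) − 56x_i, with X = x_i + Σ_{j≠i} x_j.
First-order condition: 235 − 2x_i − Σ_{j≠i} x_j = 0.
Imposing symmetry (x_j = x for all j) turns Σ_{j≠i} x_j into 2x, so 235 = 4x and x = 58.75.

58.75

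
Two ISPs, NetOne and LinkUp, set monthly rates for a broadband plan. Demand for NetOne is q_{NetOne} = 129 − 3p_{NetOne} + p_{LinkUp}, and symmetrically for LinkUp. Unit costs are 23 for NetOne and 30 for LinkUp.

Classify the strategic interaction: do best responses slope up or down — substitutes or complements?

strategic complements

NetOne's profit: π = (p_{NetOne} − 23)(129 − 3p_{NetOne} + p_{LinkUp}).
∂π/∂p_{NetOne} = 198 − 6p_{NetOne} + p_{LinkUp} = 0 ⇒ p_{NetOne} = 33 + (1/6)p_{LinkUp}.
The best-response slope dp_{NetOne}/dp_{LinkUp} = 1/6 > 0: the reaction function is upward-sloping, so the choices are strategic complements.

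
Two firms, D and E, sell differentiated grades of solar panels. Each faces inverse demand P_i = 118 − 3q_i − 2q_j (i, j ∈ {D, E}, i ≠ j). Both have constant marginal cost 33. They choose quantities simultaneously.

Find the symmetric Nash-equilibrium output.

10.625

Firm D's profit: π = q_D(118 − 3q_D − 2q_E) − 33q_D.
∂π/∂q_D = 85 − 6q_D − 2q_E = 0 ⇒ q_D = 85/6 − (1/3)q_E.
By symmetry q_E = q_D; substituting into the reaction function, (4/3)q_D = 85/6 and q_D = 10.625.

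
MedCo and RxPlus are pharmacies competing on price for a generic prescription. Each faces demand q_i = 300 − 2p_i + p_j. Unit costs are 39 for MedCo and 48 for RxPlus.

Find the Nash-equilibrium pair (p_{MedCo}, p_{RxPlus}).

127.2, 130.8

MedCo's profit: π = (p_{MedCo} − 39)(300 − 2p_{MedCo} + p_{RxPlus}).
∂π/∂p_{MedCo} = 378 − 4p_{MedCo} + p_{RxPlus} = 0 ⇒ p_{MedCo} = 94.5 + 0.25p_{RxPlus}.
Similarly p_{RxPlus} = 99 + 0.25p_{MedCo}.
Plugging p_{RxPlus} into MedCo's best response: p_{MedCo} = 94.5 + 0.25(99 + 0.25p_{MedCo}) ⇒ 0.9375p_{MedCo} = 119.25, so p_{MedCo} = 127.2.
Then p_{RxPlus} = 99 + 0.25·127.2 = 130.8.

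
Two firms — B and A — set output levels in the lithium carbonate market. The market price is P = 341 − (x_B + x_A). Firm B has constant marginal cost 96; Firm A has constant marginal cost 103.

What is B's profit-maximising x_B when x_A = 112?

66.5

Firm B's profit: π = x_B(341 − (x_B + x_A)) − 96x_B.
∂π/∂x_B = 245 − 2x_B − x_A = 0, so x_B = 122.5 − 0.5x_A.
At x_A = 112: x_B = 122.5 − 0.5·112 = 66.5.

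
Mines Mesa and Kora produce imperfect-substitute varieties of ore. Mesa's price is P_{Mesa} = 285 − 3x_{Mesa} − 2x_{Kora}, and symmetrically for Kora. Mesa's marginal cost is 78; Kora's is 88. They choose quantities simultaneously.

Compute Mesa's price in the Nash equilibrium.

Mine Mesa's profit: π = x_{Mesa}(285 − 3x_{Mesa} − 2x_{Kora}) − 78x_{Mesa}.
∂π/∂x_{Mesa} = 207 − 6x_{Mesa} − 2x_{Kora} = 0 ⇒ x_{Mesa} = 34.5 − (1/3)x_{Kora}.
Similarly x_{Kora} = 197/6 − (1/3)x_{Mesa}.
Solving the two reaction functions simultaneously: (1 − (−1/3)(−1/3))x_{Mesa} = 34.5 − (1/3)·(197/6), so (8/9)x_{Mesa} = 212/9 and x_{Mesa} = 26.5.
Then x_{Kora} = 197/6 − (1/3)·26.5 = 24.
P_{Mesa} = 285 − 3·26.5 − 2·24 = 157.5.

157.5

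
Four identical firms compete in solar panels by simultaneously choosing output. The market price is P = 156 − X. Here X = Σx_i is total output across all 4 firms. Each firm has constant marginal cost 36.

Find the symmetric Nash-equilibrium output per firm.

24

A representative firm's profit is π_i = x_i(156 − X) − 36x_i, with X = x_i + Σ_{j≠i} x_j.
First-order condition: 120 − 2x_i − Σ_{j≠i} x_j = 0.
Imposing symmetry (x_j = x for all j) turns Σ_{j≠i} x_j into 3x, so 120 = 5x and x = 24.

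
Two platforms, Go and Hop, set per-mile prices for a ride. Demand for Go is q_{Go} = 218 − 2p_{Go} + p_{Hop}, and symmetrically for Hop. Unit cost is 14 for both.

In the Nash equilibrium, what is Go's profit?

Go's profit: π = (p_{Go} − 14)(218 − 2p_{Go} + p_{Hop}).
∂π/∂p_{Go} = 246 − 4p_{Go} + p_{Hop} = 0 ⇒ p_{Go} = 61.5 + 0.25p_{Hop}.
Setting p_{Go} = p_{Hop} in the reaction function: p_{Go} = 61.5 + 0.25p_{Go}, so p_{Go} = 61.5 / 0.75 = 82.
q_{Go} = 218 − 2·82 + 82 = 136.
Profit = (82 − 14)·136 = 9248.

9248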